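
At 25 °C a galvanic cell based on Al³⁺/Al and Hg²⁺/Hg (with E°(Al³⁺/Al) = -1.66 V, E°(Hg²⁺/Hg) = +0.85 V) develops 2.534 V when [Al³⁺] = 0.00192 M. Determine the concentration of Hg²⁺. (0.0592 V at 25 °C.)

From the Nernst equation, log Q = n(E° − E)/0.0592 = 6(2.51 − 2.534)/0.0592 = -2.432, so Q = 0.00369.
With Q = [Al³⁺]^2/[Hg²⁺]^3 and the known concentrations, [Hg²⁺]^3 in the denominator gives [Hg²⁺] = 0.1 M.

0.1 M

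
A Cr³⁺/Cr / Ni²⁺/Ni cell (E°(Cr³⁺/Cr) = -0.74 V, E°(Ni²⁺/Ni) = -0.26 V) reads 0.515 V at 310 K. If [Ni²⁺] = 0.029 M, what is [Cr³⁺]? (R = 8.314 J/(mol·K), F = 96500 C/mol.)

9.7 × 10^-5 M

From the Nernst equation, ln Q = nF(E° − E)/RT = 6×96500×(0.48 − 0.515)/(8.314×310) = -7.863, so Q = 3.85 × 10^-4.
With Q = [Cr³⁺]^2/[Ni²⁺]^3 and the known concentrations, [Cr³⁺]^2 in the numerator gives [Cr³⁺] = 9.7 × 10^-5 M.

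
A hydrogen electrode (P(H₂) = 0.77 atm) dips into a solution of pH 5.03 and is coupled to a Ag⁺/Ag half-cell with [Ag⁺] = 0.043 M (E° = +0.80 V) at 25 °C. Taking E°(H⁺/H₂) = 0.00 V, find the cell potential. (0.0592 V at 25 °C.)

The Ag⁺/Ag couple is the cathode, so E°_cell = 0.80 V; n = 2.
[H⁺] = 10^(−5.03) = 9.3 × 10^-6 M, and Q = [H⁺]^2 / ([Ag⁺]^2·P(H₂)) = 6.12 × 10^-8.
E = E° − (0.0592/2) log Q = 0.80 − (0.0592/2)(-7.213) = 1.014 V.

1.01 V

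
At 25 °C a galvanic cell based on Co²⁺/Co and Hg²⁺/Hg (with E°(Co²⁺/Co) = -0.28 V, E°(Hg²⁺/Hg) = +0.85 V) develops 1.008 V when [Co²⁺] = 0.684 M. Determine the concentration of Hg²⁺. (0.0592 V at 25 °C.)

From the Nernst equation, log Q = n(E° − E)/0.0592 = 2(1.13 − 1.008)/0.0592 = 4.122, so Q = 1.32 × 10^4.
With Q = [Co²⁺]/[Hg²⁺] and the known concentrations, [Hg²⁺] in the denominator gives [Hg²⁺] = 5.2 × 10^-5 M.

5.2 × 10^-5 M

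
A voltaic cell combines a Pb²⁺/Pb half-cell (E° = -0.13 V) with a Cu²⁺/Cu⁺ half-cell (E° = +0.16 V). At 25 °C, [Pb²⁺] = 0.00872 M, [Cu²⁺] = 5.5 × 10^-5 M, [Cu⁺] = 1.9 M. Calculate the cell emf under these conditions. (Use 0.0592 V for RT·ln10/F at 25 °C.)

0.082 V

The Cu²⁺/Cu⁺ couple has the higher reduction potential and acts as the cathode, so E°_cell = +0.16 − (-0.13) = 0.29 V.
Balancing electrons gives n = 2; the reaction quotient is Q = [Pb²⁺]·[Cu⁺]^2/[Cu²⁺]^2 = 1.04 × 10^7.
At 25 °C, E = E° − (0.0592/n) log Q = 0.29 − (0.0592/2)(7.017) = 0.290 − 0.208 = 0.082 V.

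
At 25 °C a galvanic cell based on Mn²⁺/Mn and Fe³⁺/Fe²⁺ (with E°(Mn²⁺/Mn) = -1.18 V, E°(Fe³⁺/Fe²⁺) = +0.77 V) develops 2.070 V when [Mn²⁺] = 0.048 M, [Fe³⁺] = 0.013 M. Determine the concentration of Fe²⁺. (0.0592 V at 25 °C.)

5.6 × 10^-4 M

From the Nernst equation, log Q = n(E° − E)/0.0592 = 2(1.95 − 2.070)/0.0592 = -4.054, so Q = 8.83 × 10^-5.
With Q = [Mn²⁺]·[Fe²⁺]^2/[Fe³⁺]^2 and the known concentrations, [Fe²⁺]^2 in the numerator gives [Fe²⁺] = 5.6 × 10^-4 M.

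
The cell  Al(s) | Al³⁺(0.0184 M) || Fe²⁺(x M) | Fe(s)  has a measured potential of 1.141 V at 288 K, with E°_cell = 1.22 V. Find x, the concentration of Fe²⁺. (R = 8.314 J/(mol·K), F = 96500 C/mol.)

From the Nernst equation, ln Q = nF(E° − E)/RT = 6×96500×(1.22 − 1.141)/(8.314×288) = 19.103, so Q = 1.98 × 10^8.
With Q = [Al³⁺]^2/[Fe²⁺]^3 and the known concentrations, [Fe²⁺]^3 in the denominator gives [Fe²⁺] = 1.2 × 10^-4 M.

1.2 × 10^-4 M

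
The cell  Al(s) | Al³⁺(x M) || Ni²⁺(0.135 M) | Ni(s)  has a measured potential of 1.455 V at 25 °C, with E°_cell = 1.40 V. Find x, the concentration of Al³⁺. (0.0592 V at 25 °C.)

From the Nernst equation, log Q = n(E° − E)/0.0592 = 6(1.40 − 1.455)/0.0592 = -5.574, so Q = 2.66 × 10^-6.
With Q = [Al³⁺]^2/[Ni²⁺]^3 and the known concentrations, [Al³⁺]^2 in the numerator gives [Al³⁺] = 8.1 × 10^-5 M.

8.1 × 10^-5 M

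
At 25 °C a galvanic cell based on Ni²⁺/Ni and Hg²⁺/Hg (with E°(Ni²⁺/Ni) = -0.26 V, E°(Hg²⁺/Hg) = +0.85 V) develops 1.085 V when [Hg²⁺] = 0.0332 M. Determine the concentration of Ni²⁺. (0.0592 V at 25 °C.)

From the Nernst equation, log Q = n(E° − E)/0.0592 = 2(1.11 − 1.085)/0.0592 = 0.845, so Q = 6.99.
With Q = [Ni²⁺]/[Hg²⁺] and the known concentrations, [Ni²⁺] in the numerator gives [Ni²⁺] = 0.23 M.

0.23 M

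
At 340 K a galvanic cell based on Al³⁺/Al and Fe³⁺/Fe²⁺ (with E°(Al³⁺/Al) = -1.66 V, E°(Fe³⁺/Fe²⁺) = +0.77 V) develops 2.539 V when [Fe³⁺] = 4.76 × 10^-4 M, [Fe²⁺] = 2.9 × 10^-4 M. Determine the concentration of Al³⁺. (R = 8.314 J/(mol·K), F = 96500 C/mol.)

6.3 × 10^-5 M

From the Nernst equation, ln Q = nF(E° − E)/RT = 3×96500×(2.43 − 2.539)/(8.314×340) = -11.163, so Q = 1.42 × 10^-5.
With Q = [Al³⁺]·[Fe²⁺]^3/[Fe³⁺]^3 and the known concentrations, [Al³⁺] in the numerator gives [Al³⁺] = 6.3 × 10^-5 M.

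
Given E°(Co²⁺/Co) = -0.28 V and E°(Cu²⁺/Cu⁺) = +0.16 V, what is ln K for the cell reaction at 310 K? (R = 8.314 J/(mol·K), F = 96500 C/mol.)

ln K = 32.9

E°_cell = +0.16 − (-0.28) = 0.44 V, with n = 2 electrons transferred.
At equilibrium E = 0, so the Nernst equation gives ln K = nFE°/RT = (2)(96500)(0.44)/((8.314)(310)) = 32.95.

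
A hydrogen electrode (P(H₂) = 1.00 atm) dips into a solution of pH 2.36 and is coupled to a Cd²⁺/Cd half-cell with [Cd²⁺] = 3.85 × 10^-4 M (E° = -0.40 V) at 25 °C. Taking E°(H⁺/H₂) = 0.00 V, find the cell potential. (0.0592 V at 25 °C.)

0.36 V

The hydrogen couple is the cathode, so E°_cell = 0.40 V; n = 2.
[H⁺] = 10^(−2.36) = 0.0044 M, and Q = [Cd²⁺]·P(H₂) / [H⁺]^2 = 20.2.
E = E° − (0.0592/2) log Q = 0.40 − (0.0592/2)(1.305) = 0.361 V.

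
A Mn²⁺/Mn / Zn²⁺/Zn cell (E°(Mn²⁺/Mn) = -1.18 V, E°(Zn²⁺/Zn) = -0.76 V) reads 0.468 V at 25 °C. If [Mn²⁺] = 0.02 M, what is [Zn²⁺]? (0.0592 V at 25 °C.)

0.84 M

From the Nernst equation, log Q = n(E° − E)/0.0592 = 2(0.42 − 0.468)/0.0592 = -1.622, so Q = 0.0239.
With Q = [Mn²⁺]/[Zn²⁺] and the known concentrations, [Zn²⁺] in the denominator gives [Zn²⁺] = 0.84 M.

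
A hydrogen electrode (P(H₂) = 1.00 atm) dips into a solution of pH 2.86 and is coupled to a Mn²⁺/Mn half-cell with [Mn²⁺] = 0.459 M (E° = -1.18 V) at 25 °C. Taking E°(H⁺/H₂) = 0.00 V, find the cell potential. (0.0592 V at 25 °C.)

1.02 V

The hydrogen couple is the cathode, so E°_cell = 1.18 V; n = 2.
[H⁺] = 10^(−2.86) = 0.0014 M, and Q = [Mn²⁺]·P(H₂) / [H⁺]^2 = 2.41 × 10^5.
E = E° − (0.0592/2) log Q = 1.18 − (0.0592/2)(5.382) = 1.021 V.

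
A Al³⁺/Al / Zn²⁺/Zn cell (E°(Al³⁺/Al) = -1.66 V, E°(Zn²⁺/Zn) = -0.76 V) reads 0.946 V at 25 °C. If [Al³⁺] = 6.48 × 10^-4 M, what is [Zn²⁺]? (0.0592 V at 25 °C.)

From the Nernst equation, log Q = n(E° − E)/0.0592 = 6(0.90 − 0.946)/0.0592 = -4.662, so Q = 2.18 × 10^-5.
With Q = [Al³⁺]^2/[Zn²⁺]^3 and the known concentrations, [Zn²⁺]^3 in the denominator gives [Zn²⁺] = 0.27 M.

0.27 M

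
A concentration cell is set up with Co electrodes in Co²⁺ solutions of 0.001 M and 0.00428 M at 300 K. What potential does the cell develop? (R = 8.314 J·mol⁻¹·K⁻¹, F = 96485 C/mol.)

Both half-cells are Co²⁺/Co, so E°_cell = 0. The concentrated side is the cathode; the cell reaction moves Co²⁺ from high to low concentration with n = 2.
Q = [Co²⁺]_dilute/[Co²⁺]_conc = 0.001/0.00428 = 0.234.
E = 0 − (RT/nF) ln Q = −((8.314×300)/(2×96485))(-1.454) = 0.0188 V.

0.019 V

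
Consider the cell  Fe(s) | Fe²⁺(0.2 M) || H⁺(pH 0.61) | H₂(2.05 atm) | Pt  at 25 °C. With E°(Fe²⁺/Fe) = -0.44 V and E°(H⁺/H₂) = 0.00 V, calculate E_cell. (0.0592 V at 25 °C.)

0.42 V

The hydrogen couple is the cathode, so E°_cell = 0.44 V; n = 2.
[H⁺] = 10^(−0.61) = 0.25 M, and Q = [Fe²⁺]·P(H₂) / [H⁺]^2 = 6.80.
E = E° − (0.0592/2) log Q = 0.44 − (0.0592/2)(0.833) = 0.415 V.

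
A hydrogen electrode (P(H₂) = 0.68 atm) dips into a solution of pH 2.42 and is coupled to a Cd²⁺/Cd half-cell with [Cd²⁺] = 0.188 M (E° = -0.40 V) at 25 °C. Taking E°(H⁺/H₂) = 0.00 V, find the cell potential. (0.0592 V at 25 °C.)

The hydrogen couple is the cathode, so E°_cell = 0.40 V; n = 2.
[H⁺] = 10^(−2.42) = 0.0038 M, and Q = [Cd²⁺]·P(H₂) / [H⁺]^2 = 8840.
E = E° − (0.0592/2) log Q = 0.40 − (0.0592/2)(3.947) = 0.283 V.

0.28 V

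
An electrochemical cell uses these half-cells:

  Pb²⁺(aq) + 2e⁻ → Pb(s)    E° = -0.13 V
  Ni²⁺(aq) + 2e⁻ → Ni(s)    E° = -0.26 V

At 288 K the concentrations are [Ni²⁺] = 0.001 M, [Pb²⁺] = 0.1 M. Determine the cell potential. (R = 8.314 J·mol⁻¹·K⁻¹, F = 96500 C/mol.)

0.187 V

The Pb²⁺/Pb couple has the higher reduction potential and acts as the cathode, so E°_cell = -0.13 − (-0.26) = 0.13 V.
Balancing electrons gives n = 2; the reaction quotient is Q = [Ni²⁺]/[Pb²⁺] = 0.0100.
E = E° − (RT/nF) ln Q = 0.13 − (8.314×288)/(2×96500) × (-4.605) = 0.130 + 0.057 = 0.187 V.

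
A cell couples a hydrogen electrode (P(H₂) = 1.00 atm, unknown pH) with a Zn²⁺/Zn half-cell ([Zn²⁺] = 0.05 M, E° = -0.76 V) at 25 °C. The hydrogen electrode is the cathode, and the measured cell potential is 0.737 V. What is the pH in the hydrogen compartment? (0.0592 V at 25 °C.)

pH = 1.04

E°_cell = 0.76 V and n = 2.
log Q = n(E° − E)/0.0592 = 2×(0.76 − 0.737)/0.0592 = 0.777.
With Q = [Zn²⁺]·P(H₂) / [H⁺]^2, solving for [H⁺] gives log[H⁺] = -1.039, so pH = 1.04.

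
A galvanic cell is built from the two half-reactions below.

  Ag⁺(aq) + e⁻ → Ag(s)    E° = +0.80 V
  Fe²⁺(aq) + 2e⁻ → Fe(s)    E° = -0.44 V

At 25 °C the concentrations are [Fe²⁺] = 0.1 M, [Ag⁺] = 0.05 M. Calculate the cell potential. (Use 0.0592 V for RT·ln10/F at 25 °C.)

1.19 V

The Ag⁺/Ag couple has the higher reduction potential and acts as the cathode, so E°_cell = +0.80 − (-0.44) = 1.24 V.
Balancing electrons gives n = 2; the reaction quotient is Q = [Fe²⁺]/[Ag⁺]^2 = 40.0.
At 25 °C, E = E° − (0.0592/n) log Q = 1.24 − (0.0592/2)(1.602) = 1.240 − 0.047 = 1.193 V.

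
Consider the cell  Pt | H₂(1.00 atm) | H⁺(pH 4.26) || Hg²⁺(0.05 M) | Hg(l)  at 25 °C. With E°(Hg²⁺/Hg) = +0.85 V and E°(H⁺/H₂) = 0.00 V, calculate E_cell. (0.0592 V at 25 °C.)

The Hg²⁺/Hg couple is the cathode, so E°_cell = 0.85 V; n = 2.
[H⁺] = 10^(−4.26) = 5.5 × 10^-5 M, and Q = [H⁺]^2 / ([Hg²⁺]·P(H₂)) = 6.04 × 10^-8.
E = E° − (0.0592/2) log Q = 0.85 − (0.0592/2)(-7.219) = 1.064 V.

1.06 V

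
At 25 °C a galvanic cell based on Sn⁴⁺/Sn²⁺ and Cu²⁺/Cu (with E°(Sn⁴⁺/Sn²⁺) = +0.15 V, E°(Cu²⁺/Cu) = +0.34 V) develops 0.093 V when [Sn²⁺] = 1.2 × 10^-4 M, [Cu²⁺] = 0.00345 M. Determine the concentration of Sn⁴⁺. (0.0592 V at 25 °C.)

From the Nernst equation, log Q = n(E° − E)/0.0592 = 2(0.19 − 0.093)/0.0592 = 3.277, so Q = 1890.
With Q = [Sn⁴⁺]/([Sn²⁺]·[Cu²⁺]) and the known concentrations, [Sn⁴⁺] in the numerator gives [Sn⁴⁺] = 7.8 × 10^-4 M.

7.8 × 10^-4 M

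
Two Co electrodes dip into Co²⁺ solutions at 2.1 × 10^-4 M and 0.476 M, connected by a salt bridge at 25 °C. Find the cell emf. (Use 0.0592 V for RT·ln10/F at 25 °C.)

Both half-cells are Co²⁺/Co, so E°_cell = 0. The concentrated side is the cathode; the cell reaction moves Co²⁺ from high to low concentration with n = 2.
Q = [Co²⁺]_dilute/[Co²⁺]_conc = 2.1 × 10^-4/0.476 = 4.41 × 10^-4.
E = 0 − (0.0592/2) log Q = −(0.0592/2)(-3.355) = 0.0993 V.

0.099 V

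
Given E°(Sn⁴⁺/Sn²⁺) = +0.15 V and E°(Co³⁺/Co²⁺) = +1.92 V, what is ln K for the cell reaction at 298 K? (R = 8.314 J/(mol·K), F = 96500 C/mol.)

E°_cell = +1.92 − (+0.15) = 1.77 V, with n = 2 electrons transferred.
At equilibrium E = 0, so the Nernst equation gives ln K = nFE°/RT = (2)(96500)(1.77)/((8.314)(298)) = 137.88.

ln K = 137.9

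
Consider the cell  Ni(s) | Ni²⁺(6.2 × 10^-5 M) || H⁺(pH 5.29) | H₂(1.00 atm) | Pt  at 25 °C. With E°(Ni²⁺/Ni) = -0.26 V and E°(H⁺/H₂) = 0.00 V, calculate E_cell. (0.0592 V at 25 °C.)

0.071 V

The hydrogen couple is the cathode, so E°_cell = 0.26 V; n = 2.
[H⁺] = 10^(−5.29) = 5.1 × 10^-6 M, and Q = [Ni²⁺]·P(H₂) / [H⁺]^2 = 2.36 × 10^6.
E = E° − (0.0592/2) log Q = 0.26 − (0.0592/2)(6.372) = 0.071 V.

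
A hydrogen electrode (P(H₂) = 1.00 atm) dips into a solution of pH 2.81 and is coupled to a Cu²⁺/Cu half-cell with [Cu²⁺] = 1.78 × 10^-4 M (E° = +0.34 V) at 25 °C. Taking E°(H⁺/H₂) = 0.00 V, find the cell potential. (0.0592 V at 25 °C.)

The Cu²⁺/Cu couple is the cathode, so E°_cell = 0.34 V; n = 2.
[H⁺] = 10^(−2.81) = 0.0015 M, and Q = [H⁺]^2 / ([Cu²⁺]·P(H₂)) = 0.0135.
E = E° − (0.0592/2) log Q = 0.34 − (0.0592/2)(-1.870) = 0.395 V.

0.40 V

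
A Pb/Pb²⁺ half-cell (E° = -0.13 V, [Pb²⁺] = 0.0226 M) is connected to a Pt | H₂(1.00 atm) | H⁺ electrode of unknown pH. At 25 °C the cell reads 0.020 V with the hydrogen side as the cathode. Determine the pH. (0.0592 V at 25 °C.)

pH = 2.68

E°_cell = 0.13 V and n = 2.
log Q = n(E° − E)/0.0592 = 2×(0.13 − 0.020)/0.0592 = 3.716.
With Q = [Pb²⁺]·P(H₂) / [H⁺]^2, solving for [H⁺] gives log[H⁺] = -2.681, so pH = 2.68.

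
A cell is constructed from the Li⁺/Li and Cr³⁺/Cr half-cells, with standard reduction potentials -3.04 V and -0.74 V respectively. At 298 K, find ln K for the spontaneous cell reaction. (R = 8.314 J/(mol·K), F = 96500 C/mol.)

ln K = 268.8

E°_cell = -0.74 − (-3.04) = 2.30 V, with n = 3 electrons transferred.
At equilibrium E = 0, so the Nernst equation gives ln K = nFE°/RT = (3)(96500)(2.30)/((8.314)(298)) = 268.75.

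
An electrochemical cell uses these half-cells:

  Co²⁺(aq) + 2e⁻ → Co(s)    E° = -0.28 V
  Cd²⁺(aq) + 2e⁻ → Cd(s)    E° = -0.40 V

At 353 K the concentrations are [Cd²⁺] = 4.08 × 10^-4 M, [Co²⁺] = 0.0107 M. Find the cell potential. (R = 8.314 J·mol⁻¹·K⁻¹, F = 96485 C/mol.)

The Co²⁺/Co couple has the higher reduction potential and acts as the cathode, so E°_cell = -0.28 − (-0.40) = 0.12 V.
Balancing electrons gives n = 2; the reaction quotient is Q = [Cd²⁺]/[Co²⁺] = 0.0381.
E = E° − (RT/nF) ln Q = 0.12 − (8.314×353)/(2×96485) × (-3.267) = 0.120 + 0.050 = 0.170 V.

0.170 V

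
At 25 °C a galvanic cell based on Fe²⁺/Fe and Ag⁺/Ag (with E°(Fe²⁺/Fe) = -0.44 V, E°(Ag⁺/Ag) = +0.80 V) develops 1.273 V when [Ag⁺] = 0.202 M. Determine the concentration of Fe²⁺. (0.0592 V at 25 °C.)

0.0031 M

From the Nernst equation, log Q = n(E° − E)/0.0592 = 2(1.24 − 1.273)/0.0592 = -1.115, so Q = 0.0768.
With Q = [Fe²⁺]/[Ag⁺]^2 and the known concentrations, [Fe²⁺] in the numerator gives [Fe²⁺] = 0.0031 M.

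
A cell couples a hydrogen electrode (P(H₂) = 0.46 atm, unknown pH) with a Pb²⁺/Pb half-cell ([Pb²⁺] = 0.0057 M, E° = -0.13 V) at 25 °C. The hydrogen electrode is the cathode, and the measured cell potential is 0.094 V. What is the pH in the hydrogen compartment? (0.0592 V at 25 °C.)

pH = 1.90

E°_cell = 0.13 V and n = 2.
log Q = n(E° − E)/0.0592 = 2×(0.13 − 0.094)/0.0592 = 1.216.
With Q = [Pb²⁺]·P(H₂) / [H⁺]^2, solving for [H⁺] gives log[H⁺] = -1.899, so pH = 1.90.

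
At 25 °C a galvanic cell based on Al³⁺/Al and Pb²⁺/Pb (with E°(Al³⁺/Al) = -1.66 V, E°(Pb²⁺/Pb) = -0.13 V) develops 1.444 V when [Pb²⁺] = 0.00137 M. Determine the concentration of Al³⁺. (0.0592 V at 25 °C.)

From the Nernst equation, log Q = n(E° − E)/0.0592 = 6(1.53 − 1.444)/0.0592 = 8.716, so Q = 5.2 × 10^8.
With Q = [Al³⁺]^2/[Pb²⁺]^3 and the known concentrations, [Al³⁺]^2 in the numerator gives [Al³⁺] = 1.2 M.

1.2 M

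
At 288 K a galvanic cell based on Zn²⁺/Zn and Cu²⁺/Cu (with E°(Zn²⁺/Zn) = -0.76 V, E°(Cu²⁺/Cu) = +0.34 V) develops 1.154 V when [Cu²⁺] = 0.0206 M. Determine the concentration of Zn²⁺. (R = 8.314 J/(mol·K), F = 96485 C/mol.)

2.7 × 10^-4 M

From the Nernst equation, ln Q = nF(E° − E)/RT = 2×96485×(1.10 − 1.154)/(8.314×288) = -4.352, so Q = 0.0129.
With Q = [Zn²⁺]/[Cu²⁺] and the known concentrations, [Zn²⁺] in the numerator gives [Zn²⁺] = 2.7 × 10^-4 M.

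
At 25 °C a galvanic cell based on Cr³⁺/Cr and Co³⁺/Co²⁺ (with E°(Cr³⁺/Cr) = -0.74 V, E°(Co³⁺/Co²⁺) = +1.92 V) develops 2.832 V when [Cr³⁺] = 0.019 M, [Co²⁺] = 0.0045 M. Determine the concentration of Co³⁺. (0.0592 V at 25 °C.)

0.97 M

From the Nernst equation, log Q = n(E° − E)/0.0592 = 3(2.66 − 2.832)/0.0592 = -8.716, so Q = 1.92 × 10^-9.
With Q = [Cr³⁺]·[Co²⁺]^3/[Co³⁺]^3 and the known concentrations, [Co³⁺]^3 in the denominator gives [Co³⁺] = 0.97 M.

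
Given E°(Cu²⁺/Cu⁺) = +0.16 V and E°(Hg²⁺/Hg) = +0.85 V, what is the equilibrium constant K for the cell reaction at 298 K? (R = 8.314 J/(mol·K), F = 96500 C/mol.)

2.2 × 10^23

E°_cell = +0.85 − (+0.16) = 0.69 V, with n = 2 electrons transferred.
At equilibrium E = 0, so the Nernst equation gives ln K = nFE°/RT = (2)(96500)(0.69)/((8.314)(298)) = 53.75.
K = e^53.75 = 2.2 × 10^23.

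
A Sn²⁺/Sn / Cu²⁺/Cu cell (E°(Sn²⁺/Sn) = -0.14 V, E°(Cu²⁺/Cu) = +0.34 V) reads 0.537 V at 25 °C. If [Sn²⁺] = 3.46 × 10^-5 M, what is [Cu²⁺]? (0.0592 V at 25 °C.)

0.0029 M

From the Nernst equation, log Q = n(E° − E)/0.0592 = 2(0.48 − 0.537)/0.0592 = -1.926, so Q = 0.0119.
With Q = [Sn²⁺]/[Cu²⁺] and the known concentrations, [Cu²⁺] in the denominator gives [Cu²⁺] = 0.0029 M.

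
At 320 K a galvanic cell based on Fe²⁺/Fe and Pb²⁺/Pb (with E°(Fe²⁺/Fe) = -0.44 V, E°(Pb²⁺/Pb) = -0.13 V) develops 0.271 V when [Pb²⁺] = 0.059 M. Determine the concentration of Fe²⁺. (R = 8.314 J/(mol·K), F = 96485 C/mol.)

From the Nernst equation, ln Q = nF(E° − E)/RT = 2×96485×(0.31 − 0.271)/(8.314×320) = 2.829, so Q = 16.9.
With Q = [Fe²⁺]/[Pb²⁺] and the known concentrations, [Fe²⁺] in the numerator gives [Fe²⁺] = 1.0 M.

1.0 M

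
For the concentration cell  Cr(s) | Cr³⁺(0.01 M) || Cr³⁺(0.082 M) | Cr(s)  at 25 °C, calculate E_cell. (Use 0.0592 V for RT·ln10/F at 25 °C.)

0.018 V

Both half-cells are Cr³⁺/Cr, so E°_cell = 0. The concentrated side is the cathode; the cell reaction moves Cr³⁺ from high to low concentration with n = 3.
Q = [Cr³⁺]_dilute/[Cr³⁺]_conc = 0.01/0.082 = 0.122.
E = 0 − (0.0592/3) log Q = −(0.0592/3)(-0.914) = 0.0180 V.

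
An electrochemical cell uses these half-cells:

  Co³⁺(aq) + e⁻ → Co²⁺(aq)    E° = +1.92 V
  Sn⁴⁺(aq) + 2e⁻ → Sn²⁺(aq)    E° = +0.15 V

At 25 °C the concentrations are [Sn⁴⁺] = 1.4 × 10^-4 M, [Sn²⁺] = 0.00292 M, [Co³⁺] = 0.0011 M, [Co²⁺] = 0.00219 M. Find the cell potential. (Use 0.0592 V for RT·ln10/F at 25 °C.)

The Co³⁺/Co²⁺ couple has the higher reduction potential and acts as the cathode, so E°_cell = +1.92 − (+0.15) = 1.77 V.
Balancing electrons gives n = 2; the reaction quotient is Q = [Sn⁴⁺]·[Co²⁺]^2/([Sn²⁺]·[Co³⁺]^2) = 0.190.
At 25 °C, E = E° − (0.0592/n) log Q = 1.77 − (0.0592/2)(-0.721) = 1.770 + 0.021 = 1.791 V.

1.79 V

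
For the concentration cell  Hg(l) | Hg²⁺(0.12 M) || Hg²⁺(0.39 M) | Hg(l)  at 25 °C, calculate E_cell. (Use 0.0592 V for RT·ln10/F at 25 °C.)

Both half-cells are Hg²⁺/Hg, so E°_cell = 0. The concentrated side is the cathode; the cell reaction moves Hg²⁺ from high to low concentration with n = 2.
Q = [Hg²⁺]_dilute/[Hg²⁺]_conc = 0.12/0.39 = 0.308.
E = 0 − (0.0592/2) log Q = −(0.0592/2)(-0.512) = 0.0152 V.

0.015 V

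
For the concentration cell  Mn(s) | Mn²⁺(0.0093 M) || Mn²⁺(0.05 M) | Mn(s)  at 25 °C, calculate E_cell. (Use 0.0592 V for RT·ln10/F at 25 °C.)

0.022 V

Both half-cells are Mn²⁺/Mn, so E°_cell = 0. The concentrated side is the cathode; the cell reaction moves Mn²⁺ from high to low concentration with n = 2.
Q = [Mn²⁺]_dilute/[Mn²⁺]_conc = 0.0093/0.05 = 0.186.
E = 0 − (0.0592/2) log Q = −(0.0592/2)(-0.730) = 0.0216 V.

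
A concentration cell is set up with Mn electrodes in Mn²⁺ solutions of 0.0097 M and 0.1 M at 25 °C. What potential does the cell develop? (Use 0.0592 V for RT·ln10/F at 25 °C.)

0.030 V

Both half-cells are Mn²⁺/Mn, so E°_cell = 0. The concentrated side is the cathode; the cell reaction moves Mn²⁺ from high to low concentration with n = 2.
Q = [Mn²⁺]_dilute/[Mn²⁺]_conc = 0.0097/0.1 = 0.0970.
E = 0 − (0.0592/2) log Q = −(0.0592/2)(-1.013) = 0.0300 V.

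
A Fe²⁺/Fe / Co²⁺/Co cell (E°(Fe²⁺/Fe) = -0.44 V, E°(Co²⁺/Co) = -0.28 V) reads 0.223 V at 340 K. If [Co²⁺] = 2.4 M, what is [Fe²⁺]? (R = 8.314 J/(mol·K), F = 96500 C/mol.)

From the Nernst equation, ln Q = nF(E° − E)/RT = 2×96500×(0.16 − 0.223)/(8.314×340) = -4.301, so Q = 0.0135.
With Q = [Fe²⁺]/[Co²⁺] and the known concentrations, [Fe²⁺] in the numerator gives [Fe²⁺] = 0.033 M.

0.033 M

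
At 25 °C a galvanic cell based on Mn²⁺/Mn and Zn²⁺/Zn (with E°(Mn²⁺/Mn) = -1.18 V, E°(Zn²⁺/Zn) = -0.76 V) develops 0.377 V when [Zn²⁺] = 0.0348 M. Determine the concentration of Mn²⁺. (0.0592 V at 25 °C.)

0.99 M

From the Nernst equation, log Q = n(E° − E)/0.0592 = 2(0.42 − 0.377)/0.0592 = 1.453, so Q = 28.4.
With Q = [Mn²⁺]/[Zn²⁺] and the known concentrations, [Mn²⁺] in the numerator gives [Mn²⁺] = 0.99 M.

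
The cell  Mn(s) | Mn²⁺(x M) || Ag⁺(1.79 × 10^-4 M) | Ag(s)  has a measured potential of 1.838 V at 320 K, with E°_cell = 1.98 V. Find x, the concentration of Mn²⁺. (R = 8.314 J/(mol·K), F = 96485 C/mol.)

From the Nernst equation, ln Q = nF(E° − E)/RT = 2×96485×(1.98 − 1.838)/(8.314×320) = 10.300, so Q = 2.97 × 10^4.
With Q = [Mn²⁺]/[Ag⁺]^2 and the known concentrations, [Mn²⁺] in the numerator gives [Mn²⁺] = 9.5 × 10^-4 M.

9.5 × 10^-4 M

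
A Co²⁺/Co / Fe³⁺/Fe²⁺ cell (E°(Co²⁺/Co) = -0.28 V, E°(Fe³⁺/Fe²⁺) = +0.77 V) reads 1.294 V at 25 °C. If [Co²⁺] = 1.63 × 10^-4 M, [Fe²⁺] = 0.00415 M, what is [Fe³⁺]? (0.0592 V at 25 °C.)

From the Nernst equation, log Q = n(E° − E)/0.0592 = 2(1.05 − 1.294)/0.0592 = -8.243, so Q = 5.71 × 10^-9.
With Q = [Co²⁺]·[Fe²⁺]^2/[Fe³⁺]^2 and the known concentrations, [Fe³⁺]^2 in the denominator gives [Fe³⁺] = 0.7 M.

0.7 M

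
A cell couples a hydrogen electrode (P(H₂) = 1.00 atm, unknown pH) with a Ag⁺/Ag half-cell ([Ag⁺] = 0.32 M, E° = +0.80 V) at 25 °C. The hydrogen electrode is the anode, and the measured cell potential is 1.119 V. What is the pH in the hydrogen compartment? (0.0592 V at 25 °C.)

E°_cell = 0.80 V and n = 2.
log Q = n(E° − E)/0.0592 = 2×(0.80 − 1.119)/0.0592 = -10.777.
With Q = [H⁺]^2 / ([Ag⁺]^2·P(H₂)), solving for [H⁺] gives log[H⁺] = -5.883, so pH = 5.88.

pH = 5.88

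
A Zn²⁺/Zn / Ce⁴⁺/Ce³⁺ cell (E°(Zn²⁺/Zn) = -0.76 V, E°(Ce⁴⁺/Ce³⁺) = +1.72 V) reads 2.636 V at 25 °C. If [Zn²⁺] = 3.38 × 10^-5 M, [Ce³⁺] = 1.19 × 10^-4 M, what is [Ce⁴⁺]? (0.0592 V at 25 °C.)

3 × 10^-4 M

From the Nernst equation, log Q = n(E° − E)/0.0592 = 2(2.48 − 2.636)/0.0592 = -5.270, so Q = 5.37 × 10^-6.
With Q = [Zn²⁺]·[Ce³⁺]^2/[Ce⁴⁺]^2 and the known concentrations, [Ce⁴⁺]^2 in the denominator gives [Ce⁴⁺] = 3 × 10^-4 M.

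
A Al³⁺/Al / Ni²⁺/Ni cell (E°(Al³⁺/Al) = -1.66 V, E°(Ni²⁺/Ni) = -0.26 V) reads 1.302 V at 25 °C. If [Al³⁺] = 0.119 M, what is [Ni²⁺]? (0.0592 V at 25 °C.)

1.2 × 10^-4 M

From the Nernst equation, log Q = n(E° − E)/0.0592 = 6(1.40 − 1.302)/0.0592 = 9.932, so Q = 8.56 × 10^9.
With Q = [Al³⁺]^2/[Ni²⁺]^3 and the known concentrations, [Ni²⁺]^3 in the denominator gives [Ni²⁺] = 1.2 × 10^-4 M.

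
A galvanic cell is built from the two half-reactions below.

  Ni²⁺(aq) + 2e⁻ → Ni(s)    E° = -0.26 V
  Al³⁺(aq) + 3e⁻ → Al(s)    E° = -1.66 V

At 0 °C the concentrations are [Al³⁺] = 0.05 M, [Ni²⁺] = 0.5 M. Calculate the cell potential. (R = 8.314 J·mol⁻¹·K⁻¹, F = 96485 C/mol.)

1.42 V

The Ni²⁺/Ni couple has the higher reduction potential and acts as the cathode, so E°_cell = -0.26 − (-1.66) = 1.40 V.
Balancing electrons gives n = 6; the reaction quotient is Q = [Al³⁺]^2/[Ni²⁺]^3 = 0.0200.
E = E° − (RT/nF) ln Q = 1.40 − (8.314×273)/(6×96485) × (-3.912) = 1.400 + 0.015 = 1.415 V.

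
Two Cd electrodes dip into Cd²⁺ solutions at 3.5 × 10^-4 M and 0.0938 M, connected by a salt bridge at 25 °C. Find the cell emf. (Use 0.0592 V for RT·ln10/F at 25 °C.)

0.072 V

Both half-cells are Cd²⁺/Cd, so E°_cell = 0. The concentrated side is the cathode; the cell reaction moves Cd²⁺ from high to low concentration with n = 2.
Q = [Cd²⁺]_dilute/[Cd²⁺]_conc = 3.5 × 10^-4/0.0938 = 0.00373.
E = 0 − (0.0592/2) log Q = −(0.0592/2)(-2.428) = 0.0719 V.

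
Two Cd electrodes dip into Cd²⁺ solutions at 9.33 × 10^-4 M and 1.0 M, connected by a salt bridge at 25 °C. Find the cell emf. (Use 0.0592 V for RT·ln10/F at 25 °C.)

Both half-cells are Cd²⁺/Cd, so E°_cell = 0. The concentrated side is the cathode; the cell reaction moves Cd²⁺ from high to low concentration with n = 2.
Q = [Cd²⁺]_dilute/[Cd²⁺]_conc = 9.33 × 10^-4/1.0 = 9.33 × 10^-4.
E = 0 − (0.0592/2) log Q = −(0.0592/2)(-3.030) = 0.0897 V.

0.090 V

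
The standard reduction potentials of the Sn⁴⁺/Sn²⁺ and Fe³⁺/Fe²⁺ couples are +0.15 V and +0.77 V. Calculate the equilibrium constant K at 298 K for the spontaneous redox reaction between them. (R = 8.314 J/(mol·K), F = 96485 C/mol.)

9.4 × 10^20

E°_cell = +0.77 − (+0.15) = 0.62 V, with n = 2 electrons transferred.
At equilibrium E = 0, so the Nernst equation gives ln K = nFE°/RT = (2)(96485)(0.62)/((8.314)(298)) = 48.29.
K = e^48.29 = 9.4 × 10^20.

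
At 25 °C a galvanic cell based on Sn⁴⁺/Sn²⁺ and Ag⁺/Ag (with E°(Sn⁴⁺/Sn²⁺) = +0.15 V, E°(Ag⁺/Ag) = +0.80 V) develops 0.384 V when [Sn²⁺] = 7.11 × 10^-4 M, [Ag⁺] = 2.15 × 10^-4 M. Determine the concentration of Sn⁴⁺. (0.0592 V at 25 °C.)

From the Nernst equation, log Q = n(E° − E)/0.0592 = 2(0.65 − 0.384)/0.0592 = 8.986, so Q = 9.69 × 10^8.
With Q = [Sn⁴⁺]/([Sn²⁺]·[Ag⁺]^2) and the known concentrations, [Sn⁴⁺] in the numerator gives [Sn⁴⁺] = 0.032 M.

0.032 M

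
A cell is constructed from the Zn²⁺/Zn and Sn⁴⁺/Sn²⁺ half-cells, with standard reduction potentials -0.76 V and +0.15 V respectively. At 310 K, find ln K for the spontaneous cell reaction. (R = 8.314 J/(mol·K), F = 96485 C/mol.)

ln K = 68.1

E°_cell = +0.15 − (-0.76) = 0.91 V, with n = 2 electrons transferred.
At equilibrium E = 0, so the Nernst equation gives ln K = nFE°/RT = (2)(96485)(0.91)/((8.314)(310)) = 68.13.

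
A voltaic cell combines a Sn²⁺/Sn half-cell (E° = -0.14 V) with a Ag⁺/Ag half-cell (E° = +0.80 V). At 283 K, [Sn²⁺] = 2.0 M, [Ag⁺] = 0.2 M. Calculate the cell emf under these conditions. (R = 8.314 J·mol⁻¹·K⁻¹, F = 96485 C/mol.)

The Ag⁺/Ag couple has the higher reduction potential and acts as the cathode, so E°_cell = +0.80 − (-0.14) = 0.94 V.
Balancing electrons gives n = 2; the reaction quotient is Q = [Sn²⁺]/[Ag⁺]^2 = 50.0.
E = E° − (RT/nF) ln Q = 0.94 − (8.314×283)/(2×96485) × (3.912) = 0.940 − 0.048 = 0.892 V.

0.892 V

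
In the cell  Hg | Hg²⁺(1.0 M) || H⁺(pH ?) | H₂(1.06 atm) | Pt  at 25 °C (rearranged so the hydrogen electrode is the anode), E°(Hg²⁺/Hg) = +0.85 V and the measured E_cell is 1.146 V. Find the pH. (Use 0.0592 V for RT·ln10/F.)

E°_cell = 0.85 V and n = 2.
log Q = n(E° − E)/0.0592 = 2×(0.85 − 1.146)/0.0592 = -10.000.
With Q = [H⁺]^2 / ([Hg²⁺]·P(H₂)), solving for [H⁺] gives log[H⁺] = -4.987, so pH = 4.99.

pH = 4.99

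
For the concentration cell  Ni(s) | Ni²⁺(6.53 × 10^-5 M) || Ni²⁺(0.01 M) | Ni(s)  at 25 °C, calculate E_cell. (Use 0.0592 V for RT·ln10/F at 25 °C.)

0.065 V

Both half-cells are Ni²⁺/Ni, so E°_cell = 0. The concentrated side is the cathode; the cell reaction moves Ni²⁺ from high to low concentration with n = 2.
Q = [Ni²⁺]_dilute/[Ni²⁺]_conc = 6.53 × 10^-5/0.01 = 0.00653.
E = 0 − (0.0592/2) log Q = −(0.0592/2)(-2.185) = 0.0647 V.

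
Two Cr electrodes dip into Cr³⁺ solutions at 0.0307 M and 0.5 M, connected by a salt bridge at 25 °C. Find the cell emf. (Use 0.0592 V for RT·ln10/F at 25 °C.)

Both half-cells are Cr³⁺/Cr, so E°_cell = 0. The concentrated side is the cathode; the cell reaction moves Cr³⁺ from high to low concentration with n = 3.
Q = [Cr³⁺]_dilute/[Cr³⁺]_conc = 0.0307/0.5 = 0.0614.
E = 0 − (0.0592/3) log Q = −(0.0592/3)(-1.212) = 0.0239 V.

0.024 V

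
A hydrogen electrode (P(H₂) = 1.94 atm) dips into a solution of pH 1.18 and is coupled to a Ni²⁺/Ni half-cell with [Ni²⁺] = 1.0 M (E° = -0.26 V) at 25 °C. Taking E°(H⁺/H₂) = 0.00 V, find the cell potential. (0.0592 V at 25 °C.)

0.18 V

The hydrogen couple is the cathode, so E°_cell = 0.26 V; n = 2.
[H⁺] = 10^(−1.18) = 0.066 M, and Q = [Ni²⁺]·P(H₂) / [H⁺]^2 = 444.
E = E° − (0.0592/2) log Q = 0.26 − (0.0592/2)(2.648) = 0.182 V.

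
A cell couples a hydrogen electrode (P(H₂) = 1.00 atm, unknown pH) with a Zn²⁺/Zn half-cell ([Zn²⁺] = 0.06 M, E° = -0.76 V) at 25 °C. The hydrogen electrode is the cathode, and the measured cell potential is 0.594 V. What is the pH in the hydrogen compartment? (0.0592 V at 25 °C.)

pH = 3.41

E°_cell = 0.76 V and n = 2.
log Q = n(E° − E)/0.0592 = 2×(0.76 − 0.594)/0.0592 = 5.608.
With Q = [Zn²⁺]·P(H₂) / [H⁺]^2, solving for [H⁺] gives log[H⁺] = -3.415, so pH = 3.41.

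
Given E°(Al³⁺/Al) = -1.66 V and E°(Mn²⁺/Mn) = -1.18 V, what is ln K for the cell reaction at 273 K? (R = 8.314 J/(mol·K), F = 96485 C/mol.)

E°_cell = -1.18 − (-1.66) = 0.48 V, with n = 6 electrons transferred.
At equilibrium E = 0, so the Nernst equation gives ln K = nFE°/RT = (6)(96485)(0.48)/((8.314)(273)) = 122.43.

ln K = 122.4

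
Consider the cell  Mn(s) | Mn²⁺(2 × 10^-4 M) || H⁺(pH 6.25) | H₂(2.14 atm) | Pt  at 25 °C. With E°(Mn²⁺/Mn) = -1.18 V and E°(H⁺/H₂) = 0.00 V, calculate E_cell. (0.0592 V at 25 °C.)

The hydrogen couple is the cathode, so E°_cell = 1.18 V; n = 2.
[H⁺] = 10^(−6.25) = 5.6 × 10^-7 M, and Q = [Mn²⁺]·P(H₂) / [H⁺]^2 = 1.35 × 10^9.
E = E° − (0.0592/2) log Q = 1.18 − (0.0592/2)(9.131) = 0.910 V.

0.91 V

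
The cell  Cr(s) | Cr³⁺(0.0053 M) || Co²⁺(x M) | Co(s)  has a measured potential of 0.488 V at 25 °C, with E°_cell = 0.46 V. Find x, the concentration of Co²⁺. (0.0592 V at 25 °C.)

From the Nernst equation, log Q = n(E° − E)/0.0592 = 6(0.46 − 0.488)/0.0592 = -2.838, so Q = 0.00145.
With Q = [Cr³⁺]^2/[Co²⁺]^3 and the known concentrations, [Co²⁺]^3 in the denominator gives [Co²⁺] = 0.27 M.

0.27 M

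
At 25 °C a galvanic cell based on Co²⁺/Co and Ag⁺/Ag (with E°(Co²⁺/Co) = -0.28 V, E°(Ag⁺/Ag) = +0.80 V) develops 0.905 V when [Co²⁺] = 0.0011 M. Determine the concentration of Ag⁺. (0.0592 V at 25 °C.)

3.7 × 10^-5 M

From the Nernst equation, log Q = n(E° − E)/0.0592 = 2(1.08 − 0.905)/0.0592 = 5.912, so Q = 8.17 × 10^5.
With Q = [Co²⁺]/[Ag⁺]^2 and the known concentrations, [Ag⁺]^2 in the denominator gives [Ag⁺] = 3.7 × 10^-5 M.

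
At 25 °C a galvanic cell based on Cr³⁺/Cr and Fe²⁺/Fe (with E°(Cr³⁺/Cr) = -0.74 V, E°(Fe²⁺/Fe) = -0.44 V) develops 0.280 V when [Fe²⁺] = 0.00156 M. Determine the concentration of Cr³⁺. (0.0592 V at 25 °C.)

6.4 × 10^-4 M

From the Nernst equation, log Q = n(E° − E)/0.0592 = 6(0.30 − 0.280)/0.0592 = 2.027, so Q = 106.
With Q = [Cr³⁺]^2/[Fe²⁺]^3 and the known concentrations, [Cr³⁺]^2 in the numerator gives [Cr³⁺] = 6.4 × 10^-4 M.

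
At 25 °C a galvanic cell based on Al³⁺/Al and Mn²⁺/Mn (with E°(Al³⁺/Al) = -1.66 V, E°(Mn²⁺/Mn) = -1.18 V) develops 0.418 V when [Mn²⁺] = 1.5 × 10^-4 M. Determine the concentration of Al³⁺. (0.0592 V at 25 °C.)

From the Nernst equation, log Q = n(E° − E)/0.0592 = 6(0.48 − 0.418)/0.0592 = 6.284, so Q = 1.92 × 10^6.
With Q = [Al³⁺]^2/[Mn²⁺]^3 and the known concentrations, [Al³⁺]^2 in the numerator gives [Al³⁺] = 0.0025 M.

0.0025 M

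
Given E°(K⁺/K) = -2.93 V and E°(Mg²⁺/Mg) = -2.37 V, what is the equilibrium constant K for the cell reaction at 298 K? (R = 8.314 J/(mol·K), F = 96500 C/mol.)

8.8 × 10^18

E°_cell = -2.37 − (-2.93) = 0.56 V, with n = 2 electrons transferred.
At equilibrium E = 0, so the Nernst equation gives ln K = nFE°/RT = (2)(96500)(0.56)/((8.314)(298)) = 43.62.
K = e^43.62 = 8.8 × 10^18.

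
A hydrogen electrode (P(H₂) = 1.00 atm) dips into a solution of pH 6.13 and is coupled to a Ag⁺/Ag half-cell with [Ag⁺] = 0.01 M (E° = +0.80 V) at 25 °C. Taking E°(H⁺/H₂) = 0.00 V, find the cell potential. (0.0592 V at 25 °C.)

The Ag⁺/Ag couple is the cathode, so E°_cell = 0.80 V; n = 2.
[H⁺] = 10^(−6.13) = 7.4 × 10^-7 M, and Q = [H⁺]^2 / ([Ag⁺]^2·P(H₂)) = 5.5 × 10^-9.
E = E° − (0.0592/2) log Q = 0.80 − (0.0592/2)(-8.260) = 1.044 V.

1.04 V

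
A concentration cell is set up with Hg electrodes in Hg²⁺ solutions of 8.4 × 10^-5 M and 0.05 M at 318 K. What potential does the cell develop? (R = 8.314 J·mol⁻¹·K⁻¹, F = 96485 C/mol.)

Both half-cells are Hg²⁺/Hg, so E°_cell = 0. The concentrated side is the cathode; the cell reaction moves Hg²⁺ from high to low concentration with n = 2.
Q = [Hg²⁺]_dilute/[Hg²⁺]_conc = 8.4 × 10^-5/0.05 = 0.00168.
E = 0 − (RT/nF) ln Q = −((8.314×318)/(2×96485))(-6.389) = 0.0875 V.

0.088 V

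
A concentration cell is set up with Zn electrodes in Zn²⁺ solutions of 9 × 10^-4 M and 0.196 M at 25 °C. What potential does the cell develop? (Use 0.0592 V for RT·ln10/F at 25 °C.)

0.069 V

Both half-cells are Zn²⁺/Zn, so E°_cell = 0. The concentrated side is the cathode; the cell reaction moves Zn²⁺ from high to low concentration with n = 2.
Q = [Zn²⁺]_dilute/[Zn²⁺]_conc = 9 × 10^-4/0.196 = 0.00459.
E = 0 − (0.0592/2) log Q = −(0.0592/2)(-2.338) = 0.0692 V.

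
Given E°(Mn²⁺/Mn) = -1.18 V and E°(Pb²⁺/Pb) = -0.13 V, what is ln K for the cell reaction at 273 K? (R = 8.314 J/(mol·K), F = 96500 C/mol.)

ln K = 89.3

E°_cell = -0.13 − (-1.18) = 1.05 V, with n = 2 electrons transferred.
At equilibrium E = 0, so the Nernst equation gives ln K = nFE°/RT = (2)(96500)(1.05)/((8.314)(273)) = 89.28.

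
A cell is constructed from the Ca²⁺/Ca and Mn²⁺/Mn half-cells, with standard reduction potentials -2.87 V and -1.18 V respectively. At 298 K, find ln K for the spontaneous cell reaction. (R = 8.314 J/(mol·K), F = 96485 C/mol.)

ln K = 131.6

E°_cell = -1.18 − (-2.87) = 1.69 V, with n = 2 electrons transferred.
At equilibrium E = 0, so the Nernst equation gives ln K = nFE°/RT = (2)(96485)(1.69)/((8.314)(298)) = 131.63.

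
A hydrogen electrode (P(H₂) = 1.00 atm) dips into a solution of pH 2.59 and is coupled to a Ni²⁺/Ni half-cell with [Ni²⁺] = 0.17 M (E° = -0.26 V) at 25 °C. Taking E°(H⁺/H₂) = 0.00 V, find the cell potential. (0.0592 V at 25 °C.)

The hydrogen couple is the cathode, so E°_cell = 0.26 V; n = 2.
[H⁺] = 10^(−2.59) = 0.0026 M, and Q = [Ni²⁺]·P(H₂) / [H⁺]^2 = 2.57 × 10^4.
E = E° − (0.0592/2) log Q = 0.26 − (0.0592/2)(4.410) = 0.129 V.

0.13 V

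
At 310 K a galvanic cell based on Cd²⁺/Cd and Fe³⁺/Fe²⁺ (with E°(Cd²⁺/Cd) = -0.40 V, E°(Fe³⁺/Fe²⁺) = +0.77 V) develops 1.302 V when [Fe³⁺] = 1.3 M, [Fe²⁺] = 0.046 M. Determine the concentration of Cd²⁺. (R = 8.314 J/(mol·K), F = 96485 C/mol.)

0.041 M

From the Nernst equation, ln Q = nF(E° − E)/RT = 2×96485×(1.17 − 1.302)/(8.314×310) = -9.883, so Q = 5.1 × 10^-5.
With Q = [Cd²⁺]·[Fe²⁺]^2/[Fe³⁺]^2 and the known concentrations, [Cd²⁺] in the numerator gives [Cd²⁺] = 0.041 M.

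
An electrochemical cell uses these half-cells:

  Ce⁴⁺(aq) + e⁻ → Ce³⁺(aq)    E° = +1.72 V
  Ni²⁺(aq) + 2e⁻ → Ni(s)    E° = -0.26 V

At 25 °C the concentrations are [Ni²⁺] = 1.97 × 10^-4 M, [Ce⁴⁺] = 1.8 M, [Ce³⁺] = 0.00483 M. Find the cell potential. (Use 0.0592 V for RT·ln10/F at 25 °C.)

The Ce⁴⁺/Ce³⁺ couple has the higher reduction potential and acts as the cathode, so E°_cell = +1.72 − (-0.26) = 1.98 V.
Balancing electrons gives n = 2; the reaction quotient is Q = [Ni²⁺]·[Ce³⁺]^2/[Ce⁴⁺]^2 = 1.42 × 10^-9.
At 25 °C, E = E° − (0.0592/n) log Q = 1.98 − (0.0592/2)(-8.848) = 1.980 + 0.262 = 2.242 V.

2.24 V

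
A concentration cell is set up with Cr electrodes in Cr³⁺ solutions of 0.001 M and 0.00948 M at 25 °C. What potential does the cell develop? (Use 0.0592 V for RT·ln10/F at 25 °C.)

0.019 V

Both half-cells are Cr³⁺/Cr, so E°_cell = 0. The concentrated side is the cathode; the cell reaction moves Cr³⁺ from high to low concentration with n = 3.
Q = [Cr³⁺]_dilute/[Cr³⁺]_conc = 0.001/0.00948 = 0.105.
E = 0 − (0.0592/3) log Q = −(0.0592/3)(-0.977) = 0.0193 V.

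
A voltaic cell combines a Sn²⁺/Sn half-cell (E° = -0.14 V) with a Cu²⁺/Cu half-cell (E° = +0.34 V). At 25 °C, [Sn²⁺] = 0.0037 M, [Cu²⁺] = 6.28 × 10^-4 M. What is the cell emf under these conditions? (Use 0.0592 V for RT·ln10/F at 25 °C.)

0.457 V

The Cu²⁺/Cu couple has the higher reduction potential and acts as the cathode, so E°_cell = +0.34 − (-0.14) = 0.48 V.
Balancing electrons gives n = 2; the reaction quotient is Q = [Sn²⁺]/[Cu²⁺] = 5.89.
At 25 °C, E = E° − (0.0592/n) log Q = 0.48 − (0.0592/2)(0.770) = 0.480 − 0.023 = 0.457 V.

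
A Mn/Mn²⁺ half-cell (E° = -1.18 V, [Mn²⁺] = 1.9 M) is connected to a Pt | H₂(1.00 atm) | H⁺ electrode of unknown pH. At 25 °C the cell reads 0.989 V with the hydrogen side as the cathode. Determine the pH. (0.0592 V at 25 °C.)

pH = 3.09

E°_cell = 1.18 V and n = 2.
log Q = n(E° − E)/0.0592 = 2×(1.18 − 0.989)/0.0592 = 6.453.
With Q = [Mn²⁺]·P(H₂) / [H⁺]^2, solving for [H⁺] gives log[H⁺] = -3.087, so pH = 3.09.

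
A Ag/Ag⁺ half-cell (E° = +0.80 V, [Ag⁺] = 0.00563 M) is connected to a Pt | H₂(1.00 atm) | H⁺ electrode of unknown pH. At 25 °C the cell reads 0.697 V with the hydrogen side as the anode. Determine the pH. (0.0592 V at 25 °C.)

pH = 0.51

E°_cell = 0.80 V and n = 2.
log Q = n(E° − E)/0.0592 = 2×(0.80 − 0.697)/0.0592 = 3.480.
With Q = [H⁺]^2 / ([Ag⁺]^2·P(H₂)), solving for [H⁺] gives log[H⁺] = -0.510, so pH = 0.51.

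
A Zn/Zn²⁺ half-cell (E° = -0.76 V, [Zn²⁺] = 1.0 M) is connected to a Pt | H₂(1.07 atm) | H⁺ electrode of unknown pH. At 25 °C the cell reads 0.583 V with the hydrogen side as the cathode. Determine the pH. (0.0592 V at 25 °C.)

pH = 2.98

E°_cell = 0.76 V and n = 2.
log Q = n(E° − E)/0.0592 = 2×(0.76 − 0.583)/0.0592 = 5.980.
With Q = [Zn²⁺]·P(H₂) / [H⁺]^2, solving for [H⁺] gives log[H⁺] = -2.975, so pH = 2.98.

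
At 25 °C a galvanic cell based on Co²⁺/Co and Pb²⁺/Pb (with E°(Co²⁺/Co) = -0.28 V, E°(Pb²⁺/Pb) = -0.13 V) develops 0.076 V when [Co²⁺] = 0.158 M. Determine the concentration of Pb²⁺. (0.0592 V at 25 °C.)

From the Nernst equation, log Q = n(E° − E)/0.0592 = 2(0.15 − 0.076)/0.0592 = 2.500, so Q = 316.
With Q = [Co²⁺]/[Pb²⁺] and the known concentrations, [Pb²⁺] in the denominator gives [Pb²⁺] = 5 × 10^-4 M.

5 × 10^-4 M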